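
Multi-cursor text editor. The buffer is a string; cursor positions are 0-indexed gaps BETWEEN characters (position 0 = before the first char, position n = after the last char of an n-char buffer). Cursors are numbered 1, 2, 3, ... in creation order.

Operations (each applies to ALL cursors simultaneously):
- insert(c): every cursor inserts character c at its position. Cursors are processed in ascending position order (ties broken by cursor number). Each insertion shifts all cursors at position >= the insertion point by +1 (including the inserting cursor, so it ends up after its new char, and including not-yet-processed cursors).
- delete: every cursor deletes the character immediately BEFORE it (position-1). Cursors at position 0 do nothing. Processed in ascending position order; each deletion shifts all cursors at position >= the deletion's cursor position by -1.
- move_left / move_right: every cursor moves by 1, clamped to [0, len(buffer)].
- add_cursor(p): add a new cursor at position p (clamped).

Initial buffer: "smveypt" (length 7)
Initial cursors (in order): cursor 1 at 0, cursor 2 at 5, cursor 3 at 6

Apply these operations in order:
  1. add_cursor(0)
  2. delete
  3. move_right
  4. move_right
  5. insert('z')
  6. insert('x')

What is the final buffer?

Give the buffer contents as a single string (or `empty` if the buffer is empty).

After op 1 (add_cursor(0)): buffer="smveypt" (len 7), cursors c1@0 c4@0 c2@5 c3@6, authorship .......
After op 2 (delete): buffer="smvet" (len 5), cursors c1@0 c4@0 c2@4 c3@4, authorship .....
After op 3 (move_right): buffer="smvet" (len 5), cursors c1@1 c4@1 c2@5 c3@5, authorship .....
After op 4 (move_right): buffer="smvet" (len 5), cursors c1@2 c4@2 c2@5 c3@5, authorship .....
After op 5 (insert('z')): buffer="smzzvetzz" (len 9), cursors c1@4 c4@4 c2@9 c3@9, authorship ..14...23
After op 6 (insert('x')): buffer="smzzxxvetzzxx" (len 13), cursors c1@6 c4@6 c2@13 c3@13, authorship ..1414...2323

Answer: smzzxxvetzzxx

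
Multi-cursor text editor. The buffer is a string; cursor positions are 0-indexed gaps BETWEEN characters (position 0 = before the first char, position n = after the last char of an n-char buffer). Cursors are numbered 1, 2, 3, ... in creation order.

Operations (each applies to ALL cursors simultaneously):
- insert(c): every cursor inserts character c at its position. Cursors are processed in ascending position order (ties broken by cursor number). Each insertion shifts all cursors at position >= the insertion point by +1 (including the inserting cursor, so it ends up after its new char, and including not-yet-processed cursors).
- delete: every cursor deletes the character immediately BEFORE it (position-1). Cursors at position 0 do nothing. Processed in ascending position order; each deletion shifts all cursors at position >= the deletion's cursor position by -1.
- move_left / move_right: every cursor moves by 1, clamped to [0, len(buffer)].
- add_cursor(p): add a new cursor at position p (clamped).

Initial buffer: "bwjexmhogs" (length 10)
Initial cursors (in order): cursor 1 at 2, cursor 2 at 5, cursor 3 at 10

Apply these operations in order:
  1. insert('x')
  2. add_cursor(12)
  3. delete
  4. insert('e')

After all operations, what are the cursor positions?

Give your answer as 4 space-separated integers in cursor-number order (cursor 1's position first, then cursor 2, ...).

After op 1 (insert('x')): buffer="bwxjexxmhogsx" (len 13), cursors c1@3 c2@7 c3@13, authorship ..1...2.....3
After op 2 (add_cursor(12)): buffer="bwxjexxmhogsx" (len 13), cursors c1@3 c2@7 c4@12 c3@13, authorship ..1...2.....3
After op 3 (delete): buffer="bwjexmhog" (len 9), cursors c1@2 c2@5 c3@9 c4@9, authorship .........
After op 4 (insert('e')): buffer="bwejexemhogee" (len 13), cursors c1@3 c2@7 c3@13 c4@13, authorship ..1...2....34

Answer: 3 7 13 13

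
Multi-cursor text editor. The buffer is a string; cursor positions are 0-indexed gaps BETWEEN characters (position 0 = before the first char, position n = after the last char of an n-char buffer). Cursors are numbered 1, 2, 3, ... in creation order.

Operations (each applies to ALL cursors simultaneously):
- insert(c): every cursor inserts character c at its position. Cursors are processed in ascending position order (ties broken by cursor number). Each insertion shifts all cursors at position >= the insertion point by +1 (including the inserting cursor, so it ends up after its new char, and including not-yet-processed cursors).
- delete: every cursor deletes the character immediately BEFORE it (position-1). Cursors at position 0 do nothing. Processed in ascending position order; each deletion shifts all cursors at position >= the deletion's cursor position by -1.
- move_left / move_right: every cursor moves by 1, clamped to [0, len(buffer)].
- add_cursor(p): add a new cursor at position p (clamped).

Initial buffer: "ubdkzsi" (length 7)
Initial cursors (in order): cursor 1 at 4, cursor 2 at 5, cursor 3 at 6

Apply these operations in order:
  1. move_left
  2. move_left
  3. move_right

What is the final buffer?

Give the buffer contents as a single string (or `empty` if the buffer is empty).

After op 1 (move_left): buffer="ubdkzsi" (len 7), cursors c1@3 c2@4 c3@5, authorship .......
After op 2 (move_left): buffer="ubdkzsi" (len 7), cursors c1@2 c2@3 c3@4, authorship .......
After op 3 (move_right): buffer="ubdkzsi" (len 7), cursors c1@3 c2@4 c3@5, authorship .......

Answer: ubdkzsi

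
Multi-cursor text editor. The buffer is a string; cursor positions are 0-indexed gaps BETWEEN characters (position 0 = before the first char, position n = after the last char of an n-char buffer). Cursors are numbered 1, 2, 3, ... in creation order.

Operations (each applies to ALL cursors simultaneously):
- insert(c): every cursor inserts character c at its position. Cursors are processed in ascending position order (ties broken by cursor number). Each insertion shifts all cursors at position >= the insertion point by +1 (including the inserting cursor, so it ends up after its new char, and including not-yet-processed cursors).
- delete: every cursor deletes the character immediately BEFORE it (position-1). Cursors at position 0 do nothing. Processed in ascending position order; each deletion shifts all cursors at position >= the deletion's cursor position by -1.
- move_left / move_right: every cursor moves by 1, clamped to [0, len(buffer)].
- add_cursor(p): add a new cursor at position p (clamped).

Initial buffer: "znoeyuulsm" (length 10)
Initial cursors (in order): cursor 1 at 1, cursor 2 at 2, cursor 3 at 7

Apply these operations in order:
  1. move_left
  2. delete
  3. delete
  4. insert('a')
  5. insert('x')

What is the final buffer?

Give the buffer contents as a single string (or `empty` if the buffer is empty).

Answer: aaxxnoeaxulsm

Derivation:
After op 1 (move_left): buffer="znoeyuulsm" (len 10), cursors c1@0 c2@1 c3@6, authorship ..........
After op 2 (delete): buffer="noeyulsm" (len 8), cursors c1@0 c2@0 c3@4, authorship ........
After op 3 (delete): buffer="noeulsm" (len 7), cursors c1@0 c2@0 c3@3, authorship .......
After op 4 (insert('a')): buffer="aanoeaulsm" (len 10), cursors c1@2 c2@2 c3@6, authorship 12...3....
After op 5 (insert('x')): buffer="aaxxnoeaxulsm" (len 13), cursors c1@4 c2@4 c3@9, authorship 1212...33....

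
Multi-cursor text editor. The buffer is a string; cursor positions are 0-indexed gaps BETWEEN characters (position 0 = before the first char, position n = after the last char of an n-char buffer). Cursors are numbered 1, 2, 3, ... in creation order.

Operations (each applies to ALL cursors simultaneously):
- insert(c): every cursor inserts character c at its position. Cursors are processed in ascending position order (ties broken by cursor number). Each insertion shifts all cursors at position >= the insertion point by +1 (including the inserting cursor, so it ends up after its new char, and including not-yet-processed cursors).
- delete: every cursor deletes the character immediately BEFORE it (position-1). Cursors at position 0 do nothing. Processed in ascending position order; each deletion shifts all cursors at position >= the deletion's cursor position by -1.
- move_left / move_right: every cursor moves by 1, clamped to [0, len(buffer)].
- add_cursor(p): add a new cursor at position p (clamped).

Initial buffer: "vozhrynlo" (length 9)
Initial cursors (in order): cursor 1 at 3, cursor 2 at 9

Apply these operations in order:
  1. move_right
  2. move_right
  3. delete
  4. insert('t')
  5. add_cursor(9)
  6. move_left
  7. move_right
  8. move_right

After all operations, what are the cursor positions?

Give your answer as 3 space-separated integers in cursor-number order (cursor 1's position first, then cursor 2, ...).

After op 1 (move_right): buffer="vozhrynlo" (len 9), cursors c1@4 c2@9, authorship .........
After op 2 (move_right): buffer="vozhrynlo" (len 9), cursors c1@5 c2@9, authorship .........
After op 3 (delete): buffer="vozhynl" (len 7), cursors c1@4 c2@7, authorship .......
After op 4 (insert('t')): buffer="vozhtynlt" (len 9), cursors c1@5 c2@9, authorship ....1...2
After op 5 (add_cursor(9)): buffer="vozhtynlt" (len 9), cursors c1@5 c2@9 c3@9, authorship ....1...2
After op 6 (move_left): buffer="vozhtynlt" (len 9), cursors c1@4 c2@8 c3@8, authorship ....1...2
After op 7 (move_right): buffer="vozhtynlt" (len 9), cursors c1@5 c2@9 c3@9, authorship ....1...2
After op 8 (move_right): buffer="vozhtynlt" (len 9), cursors c1@6 c2@9 c3@9, authorship ....1...2

Answer: 6 9 9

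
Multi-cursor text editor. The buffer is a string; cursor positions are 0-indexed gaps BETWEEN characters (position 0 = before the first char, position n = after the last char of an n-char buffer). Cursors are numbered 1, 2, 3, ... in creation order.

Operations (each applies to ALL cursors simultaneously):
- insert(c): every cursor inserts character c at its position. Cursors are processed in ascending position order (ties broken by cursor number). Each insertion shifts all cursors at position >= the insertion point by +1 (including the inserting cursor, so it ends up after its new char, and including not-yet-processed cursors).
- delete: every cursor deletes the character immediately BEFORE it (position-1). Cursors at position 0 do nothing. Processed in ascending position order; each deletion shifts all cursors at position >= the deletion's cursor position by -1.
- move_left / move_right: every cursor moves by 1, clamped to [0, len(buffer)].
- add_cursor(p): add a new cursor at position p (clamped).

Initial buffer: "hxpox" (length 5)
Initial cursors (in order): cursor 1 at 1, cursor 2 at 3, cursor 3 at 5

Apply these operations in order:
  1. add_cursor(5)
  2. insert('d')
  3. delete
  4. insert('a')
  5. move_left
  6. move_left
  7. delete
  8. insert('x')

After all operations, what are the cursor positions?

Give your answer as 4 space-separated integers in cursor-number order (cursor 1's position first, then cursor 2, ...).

After op 1 (add_cursor(5)): buffer="hxpox" (len 5), cursors c1@1 c2@3 c3@5 c4@5, authorship .....
After op 2 (insert('d')): buffer="hdxpdoxdd" (len 9), cursors c1@2 c2@5 c3@9 c4@9, authorship .1..2..34
After op 3 (delete): buffer="hxpox" (len 5), cursors c1@1 c2@3 c3@5 c4@5, authorship .....
After op 4 (insert('a')): buffer="haxpaoxaa" (len 9), cursors c1@2 c2@5 c3@9 c4@9, authorship .1..2..34
After op 5 (move_left): buffer="haxpaoxaa" (len 9), cursors c1@1 c2@4 c3@8 c4@8, authorship .1..2..34
After op 6 (move_left): buffer="haxpaoxaa" (len 9), cursors c1@0 c2@3 c3@7 c4@7, authorship .1..2..34
After op 7 (delete): buffer="hapaaa" (len 6), cursors c1@0 c2@2 c3@4 c4@4, authorship .1.234
After op 8 (insert('x')): buffer="xhaxpaxxaa" (len 10), cursors c1@1 c2@4 c3@8 c4@8, authorship 1.12.23434

Answer: 1 4 8 8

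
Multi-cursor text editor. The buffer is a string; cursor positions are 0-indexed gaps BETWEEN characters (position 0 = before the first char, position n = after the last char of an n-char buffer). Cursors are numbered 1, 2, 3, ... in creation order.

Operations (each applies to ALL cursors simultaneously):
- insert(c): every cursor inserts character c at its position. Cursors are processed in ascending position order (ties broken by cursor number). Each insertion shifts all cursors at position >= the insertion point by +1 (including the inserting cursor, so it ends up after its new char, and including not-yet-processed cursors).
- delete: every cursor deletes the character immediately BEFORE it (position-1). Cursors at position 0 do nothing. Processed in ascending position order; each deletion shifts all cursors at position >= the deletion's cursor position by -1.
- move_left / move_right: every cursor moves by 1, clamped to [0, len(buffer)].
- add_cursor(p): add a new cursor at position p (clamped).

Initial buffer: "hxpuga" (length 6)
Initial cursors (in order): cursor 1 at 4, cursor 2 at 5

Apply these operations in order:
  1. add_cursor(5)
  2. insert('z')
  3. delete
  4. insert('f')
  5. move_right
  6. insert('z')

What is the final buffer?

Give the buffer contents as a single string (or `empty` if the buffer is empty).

After op 1 (add_cursor(5)): buffer="hxpuga" (len 6), cursors c1@4 c2@5 c3@5, authorship ......
After op 2 (insert('z')): buffer="hxpuzgzza" (len 9), cursors c1@5 c2@8 c3@8, authorship ....1.23.
After op 3 (delete): buffer="hxpuga" (len 6), cursors c1@4 c2@5 c3@5, authorship ......
After op 4 (insert('f')): buffer="hxpufgffa" (len 9), cursors c1@5 c2@8 c3@8, authorship ....1.23.
After op 5 (move_right): buffer="hxpufgffa" (len 9), cursors c1@6 c2@9 c3@9, authorship ....1.23.
After op 6 (insert('z')): buffer="hxpufgzffazz" (len 12), cursors c1@7 c2@12 c3@12, authorship ....1.123.23

Answer: hxpufgzffazz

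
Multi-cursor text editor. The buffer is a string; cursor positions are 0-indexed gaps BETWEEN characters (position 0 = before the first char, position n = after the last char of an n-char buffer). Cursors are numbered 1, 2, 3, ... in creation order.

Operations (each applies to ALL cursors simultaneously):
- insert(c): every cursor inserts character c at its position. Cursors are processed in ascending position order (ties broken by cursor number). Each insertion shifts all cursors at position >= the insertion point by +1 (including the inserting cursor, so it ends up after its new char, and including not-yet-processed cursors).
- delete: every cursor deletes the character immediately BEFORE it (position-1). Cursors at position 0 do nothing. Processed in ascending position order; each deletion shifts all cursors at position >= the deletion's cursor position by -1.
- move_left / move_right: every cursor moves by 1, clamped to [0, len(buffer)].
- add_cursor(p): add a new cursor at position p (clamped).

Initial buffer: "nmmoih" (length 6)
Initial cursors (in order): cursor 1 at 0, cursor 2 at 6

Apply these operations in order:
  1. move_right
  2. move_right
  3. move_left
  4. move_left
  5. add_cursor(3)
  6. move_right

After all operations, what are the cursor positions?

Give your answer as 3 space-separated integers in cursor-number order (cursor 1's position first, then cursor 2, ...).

Answer: 1 5 4

Derivation:
After op 1 (move_right): buffer="nmmoih" (len 6), cursors c1@1 c2@6, authorship ......
After op 2 (move_right): buffer="nmmoih" (len 6), cursors c1@2 c2@6, authorship ......
After op 3 (move_left): buffer="nmmoih" (len 6), cursors c1@1 c2@5, authorship ......
After op 4 (move_left): buffer="nmmoih" (len 6), cursors c1@0 c2@4, authorship ......
After op 5 (add_cursor(3)): buffer="nmmoih" (len 6), cursors c1@0 c3@3 c2@4, authorship ......
After op 6 (move_right): buffer="nmmoih" (len 6), cursors c1@1 c3@4 c2@5, authorship ......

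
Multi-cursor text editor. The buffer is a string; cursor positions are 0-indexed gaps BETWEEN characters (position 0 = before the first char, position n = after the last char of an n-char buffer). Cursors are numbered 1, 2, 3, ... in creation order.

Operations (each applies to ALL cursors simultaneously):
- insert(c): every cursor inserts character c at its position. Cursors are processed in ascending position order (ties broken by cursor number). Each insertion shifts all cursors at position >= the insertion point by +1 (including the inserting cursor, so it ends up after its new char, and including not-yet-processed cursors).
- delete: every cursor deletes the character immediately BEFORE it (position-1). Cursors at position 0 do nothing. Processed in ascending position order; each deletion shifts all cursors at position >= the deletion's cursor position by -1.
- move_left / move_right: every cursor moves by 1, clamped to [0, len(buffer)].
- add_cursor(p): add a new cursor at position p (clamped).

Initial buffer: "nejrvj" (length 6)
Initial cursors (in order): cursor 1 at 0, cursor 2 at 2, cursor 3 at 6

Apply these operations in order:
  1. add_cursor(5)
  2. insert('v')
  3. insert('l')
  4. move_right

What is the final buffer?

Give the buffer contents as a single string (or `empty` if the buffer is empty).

After op 1 (add_cursor(5)): buffer="nejrvj" (len 6), cursors c1@0 c2@2 c4@5 c3@6, authorship ......
After op 2 (insert('v')): buffer="vnevjrvvjv" (len 10), cursors c1@1 c2@4 c4@8 c3@10, authorship 1..2...4.3
After op 3 (insert('l')): buffer="vlnevljrvvljvl" (len 14), cursors c1@2 c2@6 c4@11 c3@14, authorship 11..22...44.33
After op 4 (move_right): buffer="vlnevljrvvljvl" (len 14), cursors c1@3 c2@7 c4@12 c3@14, authorship 11..22...44.33

Answer: vlnevljrvvljvl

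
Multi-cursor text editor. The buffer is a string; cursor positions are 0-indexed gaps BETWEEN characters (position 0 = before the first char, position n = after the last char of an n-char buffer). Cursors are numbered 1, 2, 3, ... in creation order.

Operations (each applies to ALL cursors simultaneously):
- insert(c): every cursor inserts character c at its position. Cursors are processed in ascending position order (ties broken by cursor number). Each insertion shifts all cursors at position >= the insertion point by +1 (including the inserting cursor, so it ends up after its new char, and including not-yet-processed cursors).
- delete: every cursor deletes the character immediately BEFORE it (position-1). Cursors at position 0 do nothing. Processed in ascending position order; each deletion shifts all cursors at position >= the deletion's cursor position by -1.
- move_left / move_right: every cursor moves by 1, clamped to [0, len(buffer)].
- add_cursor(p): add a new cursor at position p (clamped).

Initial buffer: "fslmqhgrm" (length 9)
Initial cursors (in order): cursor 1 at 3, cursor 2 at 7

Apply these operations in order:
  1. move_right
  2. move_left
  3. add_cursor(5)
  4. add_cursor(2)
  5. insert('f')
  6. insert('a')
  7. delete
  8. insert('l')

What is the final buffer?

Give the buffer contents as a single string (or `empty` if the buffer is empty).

Answer: fsfllflmqflhgflrm

Derivation:
After op 1 (move_right): buffer="fslmqhgrm" (len 9), cursors c1@4 c2@8, authorship .........
After op 2 (move_left): buffer="fslmqhgrm" (len 9), cursors c1@3 c2@7, authorship .........
After op 3 (add_cursor(5)): buffer="fslmqhgrm" (len 9), cursors c1@3 c3@5 c2@7, authorship .........
After op 4 (add_cursor(2)): buffer="fslmqhgrm" (len 9), cursors c4@2 c1@3 c3@5 c2@7, authorship .........
After op 5 (insert('f')): buffer="fsflfmqfhgfrm" (len 13), cursors c4@3 c1@5 c3@8 c2@11, authorship ..4.1..3..2..
After op 6 (insert('a')): buffer="fsfalfamqfahgfarm" (len 17), cursors c4@4 c1@7 c3@11 c2@15, authorship ..44.11..33..22..
After op 7 (delete): buffer="fsflfmqfhgfrm" (len 13), cursors c4@3 c1@5 c3@8 c2@11, authorship ..4.1..3..2..
After op 8 (insert('l')): buffer="fsfllflmqflhgflrm" (len 17), cursors c4@4 c1@7 c3@11 c2@15, authorship ..44.11..33..22..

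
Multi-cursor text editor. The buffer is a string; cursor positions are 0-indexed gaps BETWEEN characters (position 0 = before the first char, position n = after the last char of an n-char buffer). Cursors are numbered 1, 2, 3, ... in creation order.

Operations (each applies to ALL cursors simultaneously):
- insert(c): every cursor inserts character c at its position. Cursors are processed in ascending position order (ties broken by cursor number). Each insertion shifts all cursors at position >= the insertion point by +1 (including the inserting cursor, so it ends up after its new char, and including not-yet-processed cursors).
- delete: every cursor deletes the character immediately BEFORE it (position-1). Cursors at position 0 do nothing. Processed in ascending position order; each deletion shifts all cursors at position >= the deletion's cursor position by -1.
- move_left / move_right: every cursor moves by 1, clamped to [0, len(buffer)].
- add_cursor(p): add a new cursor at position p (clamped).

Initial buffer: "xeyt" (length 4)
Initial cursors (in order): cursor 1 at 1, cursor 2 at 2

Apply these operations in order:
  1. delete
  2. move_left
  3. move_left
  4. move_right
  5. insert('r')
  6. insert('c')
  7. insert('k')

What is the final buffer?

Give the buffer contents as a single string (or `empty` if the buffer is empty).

After op 1 (delete): buffer="yt" (len 2), cursors c1@0 c2@0, authorship ..
After op 2 (move_left): buffer="yt" (len 2), cursors c1@0 c2@0, authorship ..
After op 3 (move_left): buffer="yt" (len 2), cursors c1@0 c2@0, authorship ..
After op 4 (move_right): buffer="yt" (len 2), cursors c1@1 c2@1, authorship ..
After op 5 (insert('r')): buffer="yrrt" (len 4), cursors c1@3 c2@3, authorship .12.
After op 6 (insert('c')): buffer="yrrcct" (len 6), cursors c1@5 c2@5, authorship .1212.
After op 7 (insert('k')): buffer="yrrcckkt" (len 8), cursors c1@7 c2@7, authorship .121212.

Answer: yrrcckkt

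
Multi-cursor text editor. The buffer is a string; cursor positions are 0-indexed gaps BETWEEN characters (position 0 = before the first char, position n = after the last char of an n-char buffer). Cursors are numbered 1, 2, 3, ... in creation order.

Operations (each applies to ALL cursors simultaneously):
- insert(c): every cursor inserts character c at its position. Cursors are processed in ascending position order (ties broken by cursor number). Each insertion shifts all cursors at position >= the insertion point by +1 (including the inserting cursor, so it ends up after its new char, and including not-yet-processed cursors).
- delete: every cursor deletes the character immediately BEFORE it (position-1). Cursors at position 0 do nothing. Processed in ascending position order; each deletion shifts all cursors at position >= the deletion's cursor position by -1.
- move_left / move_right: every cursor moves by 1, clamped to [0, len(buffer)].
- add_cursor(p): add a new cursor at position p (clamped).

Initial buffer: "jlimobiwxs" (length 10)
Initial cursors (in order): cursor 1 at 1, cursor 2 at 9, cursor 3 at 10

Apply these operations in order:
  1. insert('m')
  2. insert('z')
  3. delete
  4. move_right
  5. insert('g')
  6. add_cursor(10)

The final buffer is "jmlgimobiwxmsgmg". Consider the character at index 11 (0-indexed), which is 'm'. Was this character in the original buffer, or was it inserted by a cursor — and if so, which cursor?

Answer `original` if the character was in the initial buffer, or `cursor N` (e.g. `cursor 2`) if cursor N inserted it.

Answer: cursor 2

Derivation:
After op 1 (insert('m')): buffer="jmlimobiwxmsm" (len 13), cursors c1@2 c2@11 c3@13, authorship .1........2.3
After op 2 (insert('z')): buffer="jmzlimobiwxmzsmz" (len 16), cursors c1@3 c2@13 c3@16, authorship .11........22.33
After op 3 (delete): buffer="jmlimobiwxmsm" (len 13), cursors c1@2 c2@11 c3@13, authorship .1........2.3
After op 4 (move_right): buffer="jmlimobiwxmsm" (len 13), cursors c1@3 c2@12 c3@13, authorship .1........2.3
After op 5 (insert('g')): buffer="jmlgimobiwxmsgmg" (len 16), cursors c1@4 c2@14 c3@16, authorship .1.1.......2.233
After op 6 (add_cursor(10)): buffer="jmlgimobiwxmsgmg" (len 16), cursors c1@4 c4@10 c2@14 c3@16, authorship .1.1.......2.233
Authorship (.=original, N=cursor N): . 1 . 1 . . . . . . . 2 . 2 3 3
Index 11: author = 2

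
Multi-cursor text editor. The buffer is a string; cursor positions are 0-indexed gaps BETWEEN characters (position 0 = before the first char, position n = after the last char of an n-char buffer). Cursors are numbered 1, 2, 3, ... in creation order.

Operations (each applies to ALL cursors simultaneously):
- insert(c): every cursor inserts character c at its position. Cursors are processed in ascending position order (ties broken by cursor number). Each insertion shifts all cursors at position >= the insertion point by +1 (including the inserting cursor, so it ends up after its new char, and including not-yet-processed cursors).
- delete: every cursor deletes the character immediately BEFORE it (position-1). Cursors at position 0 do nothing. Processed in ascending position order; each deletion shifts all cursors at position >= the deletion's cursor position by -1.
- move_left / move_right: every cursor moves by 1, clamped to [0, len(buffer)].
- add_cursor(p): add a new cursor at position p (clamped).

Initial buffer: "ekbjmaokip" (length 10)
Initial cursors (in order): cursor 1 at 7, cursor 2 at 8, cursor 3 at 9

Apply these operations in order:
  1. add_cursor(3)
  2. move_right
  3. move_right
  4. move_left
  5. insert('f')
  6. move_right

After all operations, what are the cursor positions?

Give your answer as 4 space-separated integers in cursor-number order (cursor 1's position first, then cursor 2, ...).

After op 1 (add_cursor(3)): buffer="ekbjmaokip" (len 10), cursors c4@3 c1@7 c2@8 c3@9, authorship ..........
After op 2 (move_right): buffer="ekbjmaokip" (len 10), cursors c4@4 c1@8 c2@9 c3@10, authorship ..........
After op 3 (move_right): buffer="ekbjmaokip" (len 10), cursors c4@5 c1@9 c2@10 c3@10, authorship ..........
After op 4 (move_left): buffer="ekbjmaokip" (len 10), cursors c4@4 c1@8 c2@9 c3@9, authorship ..........
After op 5 (insert('f')): buffer="ekbjfmaokfiffp" (len 14), cursors c4@5 c1@10 c2@13 c3@13, authorship ....4....1.23.
After op 6 (move_right): buffer="ekbjfmaokfiffp" (len 14), cursors c4@6 c1@11 c2@14 c3@14, authorship ....4....1.23.

Answer: 11 14 14 6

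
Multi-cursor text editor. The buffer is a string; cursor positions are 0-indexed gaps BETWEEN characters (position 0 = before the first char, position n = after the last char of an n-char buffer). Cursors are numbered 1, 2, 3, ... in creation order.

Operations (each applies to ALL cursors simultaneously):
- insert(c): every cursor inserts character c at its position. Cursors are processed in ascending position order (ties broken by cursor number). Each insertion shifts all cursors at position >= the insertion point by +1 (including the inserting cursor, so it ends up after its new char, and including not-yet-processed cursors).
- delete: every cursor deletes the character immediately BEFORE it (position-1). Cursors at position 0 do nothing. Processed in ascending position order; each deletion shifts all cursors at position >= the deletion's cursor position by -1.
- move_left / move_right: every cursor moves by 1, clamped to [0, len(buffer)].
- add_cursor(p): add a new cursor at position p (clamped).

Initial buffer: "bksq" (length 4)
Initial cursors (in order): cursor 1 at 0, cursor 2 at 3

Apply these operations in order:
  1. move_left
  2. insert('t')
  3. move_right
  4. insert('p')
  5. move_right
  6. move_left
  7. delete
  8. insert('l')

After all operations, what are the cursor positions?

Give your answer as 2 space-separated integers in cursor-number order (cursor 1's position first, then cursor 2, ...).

Answer: 3 7

Derivation:
After op 1 (move_left): buffer="bksq" (len 4), cursors c1@0 c2@2, authorship ....
After op 2 (insert('t')): buffer="tbktsq" (len 6), cursors c1@1 c2@4, authorship 1..2..
After op 3 (move_right): buffer="tbktsq" (len 6), cursors c1@2 c2@5, authorship 1..2..
After op 4 (insert('p')): buffer="tbpktspq" (len 8), cursors c1@3 c2@7, authorship 1.1.2.2.
After op 5 (move_right): buffer="tbpktspq" (len 8), cursors c1@4 c2@8, authorship 1.1.2.2.
After op 6 (move_left): buffer="tbpktspq" (len 8), cursors c1@3 c2@7, authorship 1.1.2.2.
After op 7 (delete): buffer="tbktsq" (len 6), cursors c1@2 c2@5, authorship 1..2..
After op 8 (insert('l')): buffer="tblktslq" (len 8), cursors c1@3 c2@7, authorship 1.1.2.2.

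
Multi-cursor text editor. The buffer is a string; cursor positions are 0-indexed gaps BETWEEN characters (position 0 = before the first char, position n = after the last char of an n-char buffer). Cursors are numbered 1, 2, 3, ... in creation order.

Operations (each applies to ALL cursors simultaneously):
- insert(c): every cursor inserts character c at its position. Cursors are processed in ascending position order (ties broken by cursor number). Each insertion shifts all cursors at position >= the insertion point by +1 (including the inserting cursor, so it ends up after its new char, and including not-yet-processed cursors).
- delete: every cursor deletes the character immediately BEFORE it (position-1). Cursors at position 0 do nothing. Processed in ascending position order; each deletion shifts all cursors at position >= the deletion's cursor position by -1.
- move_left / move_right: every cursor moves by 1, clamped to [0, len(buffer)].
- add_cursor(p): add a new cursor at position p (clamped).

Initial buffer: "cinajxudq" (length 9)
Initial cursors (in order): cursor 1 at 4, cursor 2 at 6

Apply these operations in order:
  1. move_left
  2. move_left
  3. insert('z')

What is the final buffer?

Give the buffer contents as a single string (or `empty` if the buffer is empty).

Answer: ciznazjxudq

Derivation:
After op 1 (move_left): buffer="cinajxudq" (len 9), cursors c1@3 c2@5, authorship .........
After op 2 (move_left): buffer="cinajxudq" (len 9), cursors c1@2 c2@4, authorship .........
After op 3 (insert('z')): buffer="ciznazjxudq" (len 11), cursors c1@3 c2@6, authorship ..1..2.....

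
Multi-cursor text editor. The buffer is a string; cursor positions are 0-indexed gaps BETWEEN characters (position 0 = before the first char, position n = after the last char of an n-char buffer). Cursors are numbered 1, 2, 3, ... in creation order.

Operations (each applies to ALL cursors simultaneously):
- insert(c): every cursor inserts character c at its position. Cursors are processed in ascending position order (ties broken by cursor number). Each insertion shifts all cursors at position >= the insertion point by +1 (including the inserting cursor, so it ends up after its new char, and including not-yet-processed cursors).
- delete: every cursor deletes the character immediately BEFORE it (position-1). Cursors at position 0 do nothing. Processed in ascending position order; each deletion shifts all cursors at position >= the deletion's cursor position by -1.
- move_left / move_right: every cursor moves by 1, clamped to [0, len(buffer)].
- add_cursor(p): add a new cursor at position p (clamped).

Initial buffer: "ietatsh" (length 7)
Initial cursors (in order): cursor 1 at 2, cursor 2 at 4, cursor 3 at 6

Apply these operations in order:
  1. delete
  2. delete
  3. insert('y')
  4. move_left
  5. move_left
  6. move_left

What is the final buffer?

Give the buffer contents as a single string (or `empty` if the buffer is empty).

After op 1 (delete): buffer="itth" (len 4), cursors c1@1 c2@2 c3@3, authorship ....
After op 2 (delete): buffer="h" (len 1), cursors c1@0 c2@0 c3@0, authorship .
After op 3 (insert('y')): buffer="yyyh" (len 4), cursors c1@3 c2@3 c3@3, authorship 123.
After op 4 (move_left): buffer="yyyh" (len 4), cursors c1@2 c2@2 c3@2, authorship 123.
After op 5 (move_left): buffer="yyyh" (len 4), cursors c1@1 c2@1 c3@1, authorship 123.
After op 6 (move_left): buffer="yyyh" (len 4), cursors c1@0 c2@0 c3@0, authorship 123.

Answer: yyyh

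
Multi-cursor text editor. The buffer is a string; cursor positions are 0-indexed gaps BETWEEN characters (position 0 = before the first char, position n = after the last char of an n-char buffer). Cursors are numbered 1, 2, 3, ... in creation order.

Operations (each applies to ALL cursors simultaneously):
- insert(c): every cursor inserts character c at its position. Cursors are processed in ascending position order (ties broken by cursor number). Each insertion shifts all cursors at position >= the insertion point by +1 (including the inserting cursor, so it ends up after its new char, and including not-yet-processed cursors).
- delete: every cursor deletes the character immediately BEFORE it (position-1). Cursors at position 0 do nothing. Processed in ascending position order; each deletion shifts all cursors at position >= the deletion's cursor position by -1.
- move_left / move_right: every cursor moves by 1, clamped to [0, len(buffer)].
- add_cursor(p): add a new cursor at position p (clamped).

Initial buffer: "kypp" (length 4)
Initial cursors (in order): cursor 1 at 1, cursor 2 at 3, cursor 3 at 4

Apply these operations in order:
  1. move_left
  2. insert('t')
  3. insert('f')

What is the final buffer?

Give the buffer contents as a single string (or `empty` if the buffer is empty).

After op 1 (move_left): buffer="kypp" (len 4), cursors c1@0 c2@2 c3@3, authorship ....
After op 2 (insert('t')): buffer="tkytptp" (len 7), cursors c1@1 c2@4 c3@6, authorship 1..2.3.
After op 3 (insert('f')): buffer="tfkytfptfp" (len 10), cursors c1@2 c2@6 c3@9, authorship 11..22.33.

Answer: tfkytfptfp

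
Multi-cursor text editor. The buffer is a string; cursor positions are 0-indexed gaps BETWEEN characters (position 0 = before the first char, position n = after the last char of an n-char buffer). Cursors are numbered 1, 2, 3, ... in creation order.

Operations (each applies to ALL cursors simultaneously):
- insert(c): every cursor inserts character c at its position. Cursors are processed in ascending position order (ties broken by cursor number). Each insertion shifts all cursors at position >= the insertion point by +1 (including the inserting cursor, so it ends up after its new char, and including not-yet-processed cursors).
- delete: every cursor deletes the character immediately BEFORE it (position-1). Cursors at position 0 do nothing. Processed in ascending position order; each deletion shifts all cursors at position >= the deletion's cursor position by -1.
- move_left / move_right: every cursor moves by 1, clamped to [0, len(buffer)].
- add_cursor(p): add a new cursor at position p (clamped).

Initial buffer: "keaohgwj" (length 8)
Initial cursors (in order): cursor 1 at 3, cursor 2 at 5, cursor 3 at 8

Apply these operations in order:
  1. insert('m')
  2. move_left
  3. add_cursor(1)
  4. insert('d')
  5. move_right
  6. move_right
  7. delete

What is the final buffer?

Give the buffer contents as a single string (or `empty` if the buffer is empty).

After op 1 (insert('m')): buffer="keamohmgwjm" (len 11), cursors c1@4 c2@7 c3@11, authorship ...1..2...3
After op 2 (move_left): buffer="keamohmgwjm" (len 11), cursors c1@3 c2@6 c3@10, authorship ...1..2...3
After op 3 (add_cursor(1)): buffer="keamohmgwjm" (len 11), cursors c4@1 c1@3 c2@6 c3@10, authorship ...1..2...3
After op 4 (insert('d')): buffer="kdeadmohdmgwjdm" (len 15), cursors c4@2 c1@5 c2@9 c3@14, authorship .4..11..22...33
After op 5 (move_right): buffer="kdeadmohdmgwjdm" (len 15), cursors c4@3 c1@6 c2@10 c3@15, authorship .4..11..22...33
After op 6 (move_right): buffer="kdeadmohdmgwjdm" (len 15), cursors c4@4 c1@7 c2@11 c3@15, authorship .4..11..22...33
After op 7 (delete): buffer="kdedmhdmwjd" (len 11), cursors c4@3 c1@5 c2@8 c3@11, authorship .4.11.22..3

Answer: kdedmhdmwjd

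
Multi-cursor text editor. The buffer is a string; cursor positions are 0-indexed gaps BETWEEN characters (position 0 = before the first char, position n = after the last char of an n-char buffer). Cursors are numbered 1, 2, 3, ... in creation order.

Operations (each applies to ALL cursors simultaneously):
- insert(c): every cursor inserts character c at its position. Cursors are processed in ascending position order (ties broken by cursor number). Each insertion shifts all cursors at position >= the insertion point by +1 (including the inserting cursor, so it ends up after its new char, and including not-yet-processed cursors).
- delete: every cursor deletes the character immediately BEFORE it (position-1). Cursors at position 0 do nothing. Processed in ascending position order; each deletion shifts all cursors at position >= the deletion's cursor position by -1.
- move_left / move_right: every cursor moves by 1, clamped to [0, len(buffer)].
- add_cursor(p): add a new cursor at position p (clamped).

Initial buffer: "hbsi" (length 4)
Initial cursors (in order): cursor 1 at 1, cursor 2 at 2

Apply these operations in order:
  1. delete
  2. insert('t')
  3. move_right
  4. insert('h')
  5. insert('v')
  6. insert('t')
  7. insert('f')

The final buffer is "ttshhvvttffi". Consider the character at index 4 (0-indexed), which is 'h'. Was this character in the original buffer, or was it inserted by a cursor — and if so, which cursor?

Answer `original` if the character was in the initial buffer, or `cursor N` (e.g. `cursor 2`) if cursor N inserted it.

Answer: cursor 2

Derivation:
After op 1 (delete): buffer="si" (len 2), cursors c1@0 c2@0, authorship ..
After op 2 (insert('t')): buffer="ttsi" (len 4), cursors c1@2 c2@2, authorship 12..
After op 3 (move_right): buffer="ttsi" (len 4), cursors c1@3 c2@3, authorship 12..
After op 4 (insert('h')): buffer="ttshhi" (len 6), cursors c1@5 c2@5, authorship 12.12.
After op 5 (insert('v')): buffer="ttshhvvi" (len 8), cursors c1@7 c2@7, authorship 12.1212.
After op 6 (insert('t')): buffer="ttshhvvtti" (len 10), cursors c1@9 c2@9, authorship 12.121212.
After op 7 (insert('f')): buffer="ttshhvvttffi" (len 12), cursors c1@11 c2@11, authorship 12.12121212.
Authorship (.=original, N=cursor N): 1 2 . 1 2 1 2 1 2 1 2 .
Index 4: author = 2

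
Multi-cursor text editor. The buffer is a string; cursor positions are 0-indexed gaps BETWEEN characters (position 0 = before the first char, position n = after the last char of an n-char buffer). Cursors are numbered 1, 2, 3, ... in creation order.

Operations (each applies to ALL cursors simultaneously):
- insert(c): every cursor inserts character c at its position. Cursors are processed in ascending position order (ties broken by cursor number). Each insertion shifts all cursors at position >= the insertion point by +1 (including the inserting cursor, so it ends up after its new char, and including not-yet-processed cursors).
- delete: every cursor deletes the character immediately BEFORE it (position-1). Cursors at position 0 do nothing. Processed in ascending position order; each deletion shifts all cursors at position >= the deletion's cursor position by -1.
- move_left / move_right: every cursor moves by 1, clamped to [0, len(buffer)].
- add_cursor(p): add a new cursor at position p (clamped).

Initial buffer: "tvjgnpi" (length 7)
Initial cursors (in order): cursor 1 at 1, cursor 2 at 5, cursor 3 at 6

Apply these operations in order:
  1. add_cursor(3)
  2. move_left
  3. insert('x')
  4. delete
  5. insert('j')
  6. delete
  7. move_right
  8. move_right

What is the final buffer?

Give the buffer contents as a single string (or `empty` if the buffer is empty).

Answer: tvjgnpi

Derivation:
After op 1 (add_cursor(3)): buffer="tvjgnpi" (len 7), cursors c1@1 c4@3 c2@5 c3@6, authorship .......
After op 2 (move_left): buffer="tvjgnpi" (len 7), cursors c1@0 c4@2 c2@4 c3@5, authorship .......
After op 3 (insert('x')): buffer="xtvxjgxnxpi" (len 11), cursors c1@1 c4@4 c2@7 c3@9, authorship 1..4..2.3..
After op 4 (delete): buffer="tvjgnpi" (len 7), cursors c1@0 c4@2 c2@4 c3@5, authorship .......
After op 5 (insert('j')): buffer="jtvjjgjnjpi" (len 11), cursors c1@1 c4@4 c2@7 c3@9, authorship 1..4..2.3..
After op 6 (delete): buffer="tvjgnpi" (len 7), cursors c1@0 c4@2 c2@4 c3@5, authorship .......
After op 7 (move_right): buffer="tvjgnpi" (len 7), cursors c1@1 c4@3 c2@5 c3@6, authorship .......
After op 8 (move_right): buffer="tvjgnpi" (len 7), cursors c1@2 c4@4 c2@6 c3@7, authorship .......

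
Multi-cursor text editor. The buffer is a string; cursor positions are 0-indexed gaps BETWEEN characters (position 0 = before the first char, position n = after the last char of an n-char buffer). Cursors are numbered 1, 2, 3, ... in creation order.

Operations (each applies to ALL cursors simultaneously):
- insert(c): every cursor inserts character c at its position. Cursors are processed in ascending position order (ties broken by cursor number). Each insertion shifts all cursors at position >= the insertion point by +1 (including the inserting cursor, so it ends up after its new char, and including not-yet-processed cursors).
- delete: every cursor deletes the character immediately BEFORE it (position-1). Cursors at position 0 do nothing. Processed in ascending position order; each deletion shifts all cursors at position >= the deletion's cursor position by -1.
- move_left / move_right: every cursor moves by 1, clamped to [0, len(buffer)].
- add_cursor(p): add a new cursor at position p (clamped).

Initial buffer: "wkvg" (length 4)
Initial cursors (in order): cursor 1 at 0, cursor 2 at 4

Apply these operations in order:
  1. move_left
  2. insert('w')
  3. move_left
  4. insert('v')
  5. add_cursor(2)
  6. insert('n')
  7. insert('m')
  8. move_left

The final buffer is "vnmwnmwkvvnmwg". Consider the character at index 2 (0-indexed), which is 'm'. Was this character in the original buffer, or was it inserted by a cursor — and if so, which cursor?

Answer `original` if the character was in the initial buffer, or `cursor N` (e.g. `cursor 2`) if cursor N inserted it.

Answer: cursor 1

Derivation:
After op 1 (move_left): buffer="wkvg" (len 4), cursors c1@0 c2@3, authorship ....
After op 2 (insert('w')): buffer="wwkvwg" (len 6), cursors c1@1 c2@5, authorship 1...2.
After op 3 (move_left): buffer="wwkvwg" (len 6), cursors c1@0 c2@4, authorship 1...2.
After op 4 (insert('v')): buffer="vwwkvvwg" (len 8), cursors c1@1 c2@6, authorship 11...22.
After op 5 (add_cursor(2)): buffer="vwwkvvwg" (len 8), cursors c1@1 c3@2 c2@6, authorship 11...22.
After op 6 (insert('n')): buffer="vnwnwkvvnwg" (len 11), cursors c1@2 c3@4 c2@9, authorship 1113...222.
After op 7 (insert('m')): buffer="vnmwnmwkvvnmwg" (len 14), cursors c1@3 c3@6 c2@12, authorship 111133...2222.
After op 8 (move_left): buffer="vnmwnmwkvvnmwg" (len 14), cursors c1@2 c3@5 c2@11, authorship 111133...2222.
Authorship (.=original, N=cursor N): 1 1 1 1 3 3 . . . 2 2 2 2 .
Index 2: author = 1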